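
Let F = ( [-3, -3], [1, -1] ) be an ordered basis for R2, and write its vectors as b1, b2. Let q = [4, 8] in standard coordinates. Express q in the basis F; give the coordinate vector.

[q]_F is the unique c with M c = q, where M has columns b1, b2.
System: -3c_1 + c_2 = 4, -3c_1 - c_2 = 8; solving gives c_1 = -2, c_2 = -2.
Check: -2b1 - 2b2 = [4, 8].

[-2, -2]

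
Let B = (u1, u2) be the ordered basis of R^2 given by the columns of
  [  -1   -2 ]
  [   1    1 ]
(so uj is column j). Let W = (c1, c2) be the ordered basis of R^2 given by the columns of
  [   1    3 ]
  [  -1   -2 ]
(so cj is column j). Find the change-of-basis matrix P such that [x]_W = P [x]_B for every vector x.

[[-1, 1], [0, -1]]

Column j of P is [uj]_W, since P maps B-coordinates to W-coordinates.
Expressing u1 in W: u1 = -c1 + 0·c2, so column 1 of P is (-1, 0).
Doing the same for each uj gives P = [[-1, 1], [0, -1]].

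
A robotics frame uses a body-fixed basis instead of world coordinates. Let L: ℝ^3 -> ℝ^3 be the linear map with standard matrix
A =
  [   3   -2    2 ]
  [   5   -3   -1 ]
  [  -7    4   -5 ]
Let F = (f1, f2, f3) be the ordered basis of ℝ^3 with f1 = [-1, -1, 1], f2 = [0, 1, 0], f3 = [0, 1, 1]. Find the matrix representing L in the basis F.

Let P have columns f1, ..., f3. Then [L]_F = P^(-1) A P.
Here det P = -1, so P^(-1) is integer; computing A P first and then P^(-1)(A P) gives [[-1, 2, 0], [-3, -3, -3], [-1, 2, -1]].

[[-1, 2, 0], [-3, -3, -3], [-1, 2, -1]]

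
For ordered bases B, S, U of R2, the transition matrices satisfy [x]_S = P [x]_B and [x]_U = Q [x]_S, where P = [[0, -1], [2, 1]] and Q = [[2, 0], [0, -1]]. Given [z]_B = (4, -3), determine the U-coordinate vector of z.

(6, -5)

Apply P to get S-coordinates (3, 5), then Q to get U-coordinates.
The result is [z]_U = (6, -5).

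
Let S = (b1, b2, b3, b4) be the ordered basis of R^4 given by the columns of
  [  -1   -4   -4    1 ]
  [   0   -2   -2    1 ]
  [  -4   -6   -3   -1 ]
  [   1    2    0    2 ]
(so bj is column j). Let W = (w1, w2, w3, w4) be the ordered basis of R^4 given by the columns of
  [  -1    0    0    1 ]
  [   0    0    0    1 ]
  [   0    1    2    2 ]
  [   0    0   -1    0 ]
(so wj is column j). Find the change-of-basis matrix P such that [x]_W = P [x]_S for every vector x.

[[1, 2, 2, 0], [-2, 2, 1, 1], [-1, -2, 0, -2], [0, -2, -2, 1]]

Column j of P is [bj]_W, since P maps S-coordinates to W-coordinates.
Expressing b1 in W: b1 = w1 - 2w2 - w3 + 0·w4, so column 1 of P is [1, -2, -1, 0].
Doing the same for each bj gives P = [[1, 2, 2, 0], [-2, 2, 1, 1], [-1, -2, 0, -2], [0, -2, -2, 1]].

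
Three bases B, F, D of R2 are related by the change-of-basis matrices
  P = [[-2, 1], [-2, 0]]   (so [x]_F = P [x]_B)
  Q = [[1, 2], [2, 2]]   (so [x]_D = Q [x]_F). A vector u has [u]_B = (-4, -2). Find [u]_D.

(22, 28)

Apply P to get F-coordinates (6, 8), then Q to get D-coordinates.
The result is [u]_D = (22, 28).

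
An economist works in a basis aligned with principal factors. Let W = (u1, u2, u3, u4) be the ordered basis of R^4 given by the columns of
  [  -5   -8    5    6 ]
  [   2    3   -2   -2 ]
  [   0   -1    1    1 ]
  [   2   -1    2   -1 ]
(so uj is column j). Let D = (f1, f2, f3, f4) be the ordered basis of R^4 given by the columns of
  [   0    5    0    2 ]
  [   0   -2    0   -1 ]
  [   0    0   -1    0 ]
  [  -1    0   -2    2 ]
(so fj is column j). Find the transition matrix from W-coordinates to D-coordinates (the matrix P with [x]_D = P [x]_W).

[[-2, 1, 0, -1], [-1, -2, 1, 2], [0, 1, -1, -1], [0, 1, 0, -2]]

Column j of P is [uj]_D, since P maps W-coordinates to D-coordinates.
Expressing u1 in D: u1 = -2f1 - f2 + 0·f3 + 0·f4, so column 1 of P is <-2, -1, 0, 0>.
Doing the same for each uj gives P = [[-2, 1, 0, -1], [-1, -2, 1, 2], [0, 1, -1, -1], [0, 1, 0, -2]].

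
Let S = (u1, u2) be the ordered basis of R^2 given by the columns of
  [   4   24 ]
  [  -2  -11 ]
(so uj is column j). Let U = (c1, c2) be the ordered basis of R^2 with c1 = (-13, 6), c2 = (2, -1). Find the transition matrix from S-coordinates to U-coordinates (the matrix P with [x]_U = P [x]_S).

Column j of P is [uj]_U, since P maps S-coordinates to U-coordinates.
Expressing u1 in U: u1 = 0·c1 + 2c2, so column 1 of P is (0, 2).
Doing the same for each uj gives P = [[0, -2], [2, -1]].

[[0, -2], [2, -1]]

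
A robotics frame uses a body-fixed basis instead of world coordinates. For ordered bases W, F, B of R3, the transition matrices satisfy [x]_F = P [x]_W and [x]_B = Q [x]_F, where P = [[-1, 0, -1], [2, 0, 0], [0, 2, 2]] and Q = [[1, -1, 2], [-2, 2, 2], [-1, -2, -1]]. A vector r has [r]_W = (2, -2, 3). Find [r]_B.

Composing the changes, [r]_B = Q P [r]_W.
Q P = [[-3, 4, 3], [6, 4, 6], [-3, -2, -1]]; applying this to (2, -2, 3) gives (-5, 22, -5).

(-5, 22, -5)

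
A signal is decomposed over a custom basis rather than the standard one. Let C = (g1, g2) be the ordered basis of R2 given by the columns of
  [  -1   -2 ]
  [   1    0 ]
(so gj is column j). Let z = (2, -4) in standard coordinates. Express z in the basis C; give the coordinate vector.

(-4, 1)

Write z = c_1 g1 + c_2 g2 and solve for the c_i.
System: -c_1 - 2c_2 = 2, c_1 + 0c_2 = -4; solving gives c_1 = -4, c_2 = 1.
Check: -4g1 + g2 = (2, -4).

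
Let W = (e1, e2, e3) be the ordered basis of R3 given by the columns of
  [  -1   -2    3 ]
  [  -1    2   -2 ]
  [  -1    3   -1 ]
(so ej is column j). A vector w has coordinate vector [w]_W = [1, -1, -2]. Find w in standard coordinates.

w = M [w]_W, where M has columns e1, ..., e3.
Carrying out the matrix-vector product, w = [-5, 1, -2].

[-5, 1, -2]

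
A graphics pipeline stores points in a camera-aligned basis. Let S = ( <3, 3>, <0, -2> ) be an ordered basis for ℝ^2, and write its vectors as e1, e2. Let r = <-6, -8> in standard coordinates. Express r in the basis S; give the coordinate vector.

<-2, 1>

We seek scalars with c_1 e1 + c_2 e2 = r; equivalently solve M c = r where the columns of M are e1, e2.
System: 3c_1 + 0c_2 = -6, 3c_1 - 2c_2 = -8; solving gives c_1 = -2, c_2 = 1.
Check: -2e1 + e2 = <-6, -8>.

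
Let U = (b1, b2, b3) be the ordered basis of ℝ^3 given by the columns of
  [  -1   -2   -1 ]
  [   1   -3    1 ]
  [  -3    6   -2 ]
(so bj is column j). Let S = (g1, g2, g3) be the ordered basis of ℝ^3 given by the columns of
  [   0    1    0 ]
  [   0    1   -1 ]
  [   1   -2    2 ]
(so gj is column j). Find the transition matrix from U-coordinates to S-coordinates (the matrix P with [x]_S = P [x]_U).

Column j of P is [bj]_S, since P maps U-coordinates to S-coordinates.
Expressing b1 in S: b1 = -g1 - g2 - 2g3, so column 1 of P is [-1, -1, -2].
Doing the same for each bj gives P = [[-1, 0, 0], [-1, -2, -1], [-2, 1, -2]].

[[-1, 0, 0], [-1, -2, -1], [-2, 1, -2]]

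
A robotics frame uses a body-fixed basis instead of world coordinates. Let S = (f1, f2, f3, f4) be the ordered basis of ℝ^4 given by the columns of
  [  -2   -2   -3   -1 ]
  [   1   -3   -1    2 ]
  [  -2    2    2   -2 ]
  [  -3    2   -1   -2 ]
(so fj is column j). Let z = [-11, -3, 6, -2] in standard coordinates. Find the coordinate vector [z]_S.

[-1, 1, 3, 2]

We seek scalars with c_1 f1 + ... + c_4 f4 = z; equivalently solve M c = z where the columns of M are f1, ..., f4.
Gaussian elimination on [M | z] yields c = (-1, 1, 3, 2).
Check: -f1 + f2 + 3f3 + 2f4 = [-11, -3, 6, -2].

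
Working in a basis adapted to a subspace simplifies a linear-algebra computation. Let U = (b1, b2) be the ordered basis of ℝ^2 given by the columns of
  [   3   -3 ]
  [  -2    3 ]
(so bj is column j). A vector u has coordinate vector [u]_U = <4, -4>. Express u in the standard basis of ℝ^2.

<24, -20>

The coordinates say u = 4b1 - 4b2; adding the scaled basis vectors gives <24, -20>.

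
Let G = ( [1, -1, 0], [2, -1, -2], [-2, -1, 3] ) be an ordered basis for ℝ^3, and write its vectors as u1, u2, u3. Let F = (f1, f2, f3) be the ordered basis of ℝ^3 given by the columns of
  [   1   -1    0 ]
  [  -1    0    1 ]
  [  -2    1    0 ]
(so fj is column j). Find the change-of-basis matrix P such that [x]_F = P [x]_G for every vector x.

[[-1, 0, -1], [-2, -2, 1], [-2, -1, -2]]

Column j of P is [uj]_F, since P maps G-coordinates to F-coordinates.
Expressing u1 in F: u1 = -f1 - 2f2 - 2f3, so column 1 of P is [-1, -2, -2].
Doing the same for each uj gives P = [[-1, 0, -1], [-2, -2, 1], [-2, -1, -2]].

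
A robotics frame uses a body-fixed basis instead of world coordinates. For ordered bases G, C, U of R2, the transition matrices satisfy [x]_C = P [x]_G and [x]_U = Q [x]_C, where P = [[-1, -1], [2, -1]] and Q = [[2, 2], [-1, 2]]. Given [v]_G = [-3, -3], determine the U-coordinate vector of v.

First [v]_C = P [v]_G = [6, -3].
Then [v]_U = Q [v]_C = [6, -12].

[6, -12]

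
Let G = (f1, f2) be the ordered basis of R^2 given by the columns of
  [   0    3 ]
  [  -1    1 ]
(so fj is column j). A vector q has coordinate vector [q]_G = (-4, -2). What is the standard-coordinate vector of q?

(-6, 2)

The coordinates say q = -4f1 - 2f2; adding the scaled basis vectors gives (-6, 2).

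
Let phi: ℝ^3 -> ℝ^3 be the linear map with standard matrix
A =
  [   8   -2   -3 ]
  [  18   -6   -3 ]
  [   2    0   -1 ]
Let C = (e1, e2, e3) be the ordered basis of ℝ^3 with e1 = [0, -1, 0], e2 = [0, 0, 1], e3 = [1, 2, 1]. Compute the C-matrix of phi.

[[-2, -3, -1], [-2, 2, 0], [2, -3, 1]]

With P the matrix whose columns are e1, ..., e3, [phi]_C = P^(-1) A P.
Column by column: phi(e1) = A e1 = [2, 6, 0]; its C-coordinates [-2, -2, 2] give column 1.
Continuing for each basis vector yields [phi]_C = [[-2, -3, -1], [-2, 2, 0], [2, -3, 1]].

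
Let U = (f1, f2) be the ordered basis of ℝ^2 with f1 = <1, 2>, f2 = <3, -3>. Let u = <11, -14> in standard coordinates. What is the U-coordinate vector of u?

<-1, 4>

[u]_U is the unique c with M c = u, where M has columns f1, f2.
System: c_1 + 3c_2 = 11, 2c_1 - 3c_2 = -14; solving gives c_1 = -1, c_2 = 4.
Check: -f1 + 4f2 = <11, -14>.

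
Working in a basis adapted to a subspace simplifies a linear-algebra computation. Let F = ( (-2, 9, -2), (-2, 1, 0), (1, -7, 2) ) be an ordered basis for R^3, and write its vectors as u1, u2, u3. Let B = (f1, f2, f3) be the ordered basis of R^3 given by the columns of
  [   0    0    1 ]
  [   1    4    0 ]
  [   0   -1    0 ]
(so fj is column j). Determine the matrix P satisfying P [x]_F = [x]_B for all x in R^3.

Column j of P is [uj]_B, since P maps F-coordinates to B-coordinates.
Expressing u1 in B: u1 = f1 + 2f2 - 2f3, so column 1 of P is (1, 2, -2).
Doing the same for each uj gives P = [[1, 1, 1], [2, 0, -2], [-2, -2, 1]].

[[1, 1, 1], [2, 0, -2], [-2, -2, 1]]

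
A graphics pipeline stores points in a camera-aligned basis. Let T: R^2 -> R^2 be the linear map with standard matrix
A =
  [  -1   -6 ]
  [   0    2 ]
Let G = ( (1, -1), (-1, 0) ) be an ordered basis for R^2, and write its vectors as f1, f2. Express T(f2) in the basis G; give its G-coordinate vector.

(0, -1)

Compute T(f2) = A f2 = (1, 0) in standard coordinates.
Then write this in G-coordinates: solve for y in y_1 f1 + y_2 f2 = (1, 0).
This gives y = (0, -1), which is column 2 of [T]_G.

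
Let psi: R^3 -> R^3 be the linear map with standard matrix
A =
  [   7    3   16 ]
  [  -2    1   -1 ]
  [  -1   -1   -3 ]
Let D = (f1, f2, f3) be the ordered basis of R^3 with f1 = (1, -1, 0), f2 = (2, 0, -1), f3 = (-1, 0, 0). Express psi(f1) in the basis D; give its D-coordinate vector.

Compute psi(f1) = A f1 = (4, -3, 0) in standard coordinates.
Then write this in D-coordinates: solve for y in y_1 f1 + ... + y_3 f3 = (4, -3, 0).
This gives y = (3, 0, -1), which is column 1 of [psi]_D.

(3, 0, -1)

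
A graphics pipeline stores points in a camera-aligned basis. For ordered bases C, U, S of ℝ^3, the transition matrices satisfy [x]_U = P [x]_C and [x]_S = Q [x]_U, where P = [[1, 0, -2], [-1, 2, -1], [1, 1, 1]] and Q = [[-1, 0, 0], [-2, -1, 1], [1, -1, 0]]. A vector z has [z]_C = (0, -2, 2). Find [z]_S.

(4, 14, 2)

Composing the changes, [z]_S = Q P [z]_C.
Q P = [[-1, 0, 2], [0, -1, 6], [2, -2, -1]]; applying this to (0, -2, 2) gives (4, 14, 2).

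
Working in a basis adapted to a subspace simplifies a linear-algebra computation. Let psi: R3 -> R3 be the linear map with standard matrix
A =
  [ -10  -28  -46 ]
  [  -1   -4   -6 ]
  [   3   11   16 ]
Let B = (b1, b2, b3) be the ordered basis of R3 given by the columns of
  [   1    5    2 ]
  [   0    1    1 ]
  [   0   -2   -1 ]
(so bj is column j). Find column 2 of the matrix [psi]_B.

Compute psi(b2) = A b2 = (14, 3, -6) in standard coordinates.
Then write this in B-coordinates: solve for y in y_1 b1 + ... + y_3 b3 = (14, 3, -6).
This gives y = (-1, 3, 0), which is column 2 of [psi]_B.

(-1, 3, 0)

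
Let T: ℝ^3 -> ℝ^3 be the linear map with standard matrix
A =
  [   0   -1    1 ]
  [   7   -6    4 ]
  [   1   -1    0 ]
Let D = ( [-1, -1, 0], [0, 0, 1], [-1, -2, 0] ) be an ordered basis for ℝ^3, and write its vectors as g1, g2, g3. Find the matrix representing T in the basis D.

[[-3, 2, 1], [0, 0, 1], [2, -3, -3]]

Let P have columns g1, ..., g3. Then [T]_D = P^(-1) A P.
Here det P = -1, so P^(-1) is integer; computing A P first and then P^(-1)(A P) gives [[-3, 2, 1], [0, 0, 1], [2, -3, -3]].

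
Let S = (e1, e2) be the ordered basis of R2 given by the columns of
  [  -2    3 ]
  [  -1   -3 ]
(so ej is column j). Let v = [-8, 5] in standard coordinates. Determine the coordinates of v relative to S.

Write v = c_1 e1 + c_2 e2 and solve for the c_i.
System: -2c_1 + 3c_2 = -8, -c_1 - 3c_2 = 5; solving gives c_1 = 1, c_2 = -2.
Check: e1 - 2e2 = [-8, 5].

[1, -2]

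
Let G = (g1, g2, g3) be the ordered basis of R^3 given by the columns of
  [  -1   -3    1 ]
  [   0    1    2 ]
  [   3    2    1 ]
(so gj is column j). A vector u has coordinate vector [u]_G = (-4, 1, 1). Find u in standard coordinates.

(2, 3, -9)

By definition u = -4g1 + g2 + g3.
Summing componentwise gives (2, 3, -9).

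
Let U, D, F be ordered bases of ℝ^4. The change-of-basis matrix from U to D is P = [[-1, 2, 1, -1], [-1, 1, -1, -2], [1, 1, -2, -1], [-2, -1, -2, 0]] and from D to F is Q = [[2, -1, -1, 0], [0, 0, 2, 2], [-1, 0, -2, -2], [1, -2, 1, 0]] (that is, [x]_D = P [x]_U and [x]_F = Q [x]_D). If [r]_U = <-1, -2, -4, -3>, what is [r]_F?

Apply P to get D-coordinates <-4, 9, 8, 12>, then Q to get F-coordinates.
The result is [r]_F = <-25, 40, -36, -14>.

<-25, 40, -36, -14>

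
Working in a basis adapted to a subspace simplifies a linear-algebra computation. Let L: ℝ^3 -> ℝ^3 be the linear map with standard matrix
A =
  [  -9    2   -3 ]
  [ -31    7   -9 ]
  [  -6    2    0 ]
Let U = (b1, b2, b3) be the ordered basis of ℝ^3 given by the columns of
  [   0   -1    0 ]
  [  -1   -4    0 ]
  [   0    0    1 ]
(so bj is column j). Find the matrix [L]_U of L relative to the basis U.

[[-1, 1, -3], [2, -1, 3], [-2, -2, 0]]

With P the matrix whose columns are b1, ..., b3, [L]_U = P^(-1) A P.
Column by column: L(b1) = A b1 = <-2, -7, -2>; its U-coordinates <-1, 2, -2> give column 1.
Continuing for each basis vector yields [L]_U = [[-1, 1, -3], [2, -1, 3], [-2, -2, 0]].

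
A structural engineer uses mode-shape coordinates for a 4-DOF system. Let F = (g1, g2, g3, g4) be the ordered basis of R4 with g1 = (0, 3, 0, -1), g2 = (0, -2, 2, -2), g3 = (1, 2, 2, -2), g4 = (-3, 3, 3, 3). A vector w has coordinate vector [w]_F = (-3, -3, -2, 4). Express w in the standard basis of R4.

The coordinates say w = -3g1 - 3g2 - 2g3 + 4g4; adding the scaled basis vectors gives (-14, 5, 2, 25).

(-14, 5, 2, 25)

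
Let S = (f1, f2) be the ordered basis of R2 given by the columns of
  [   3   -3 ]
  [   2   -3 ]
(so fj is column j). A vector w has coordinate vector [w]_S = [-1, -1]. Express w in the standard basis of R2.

By definition w = -f1 - f2.
Summing componentwise gives [0, 1].

[0, 1]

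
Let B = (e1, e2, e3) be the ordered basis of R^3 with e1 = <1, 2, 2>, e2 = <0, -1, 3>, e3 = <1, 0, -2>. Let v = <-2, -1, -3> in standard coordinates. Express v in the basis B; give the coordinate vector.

<-1, -1, -1>

We seek scalars with c_1 e1 + ... + c_3 e3 = v; equivalently solve M c = v where the columns of M are e1, ..., e3.
Solving this 3x3 system gives c = (-1, -1, -1).
Check: -e1 - e2 - e3 = <-2, -1, -3>.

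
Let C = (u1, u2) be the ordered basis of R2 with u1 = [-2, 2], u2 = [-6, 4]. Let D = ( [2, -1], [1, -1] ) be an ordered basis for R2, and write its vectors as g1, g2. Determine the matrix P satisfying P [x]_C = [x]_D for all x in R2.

Take x = uj: its C-coordinates are the j-th standard unit vector, so P e_j — column j of P — equals [uj]_D.
u1 = 0·g1 - 2g2, giving column 1 = [0, -2]; repeating for each j gives P = [[0, -2], [-2, -2]].

[[0, -2], [-2, -2]]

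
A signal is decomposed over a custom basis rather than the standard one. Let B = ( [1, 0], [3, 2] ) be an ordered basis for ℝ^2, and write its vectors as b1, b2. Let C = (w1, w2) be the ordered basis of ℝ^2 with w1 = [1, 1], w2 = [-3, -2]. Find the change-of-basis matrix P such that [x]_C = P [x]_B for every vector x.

[[-2, 0], [-1, -1]]

Take x = bj: its B-coordinates are the j-th standard unit vector, so P e_j — column j of P — equals [bj]_C.
b1 = -2w1 - w2, giving column 1 = [-2, -1]; repeating for each j gives P = [[-2, 0], [-1, -1]].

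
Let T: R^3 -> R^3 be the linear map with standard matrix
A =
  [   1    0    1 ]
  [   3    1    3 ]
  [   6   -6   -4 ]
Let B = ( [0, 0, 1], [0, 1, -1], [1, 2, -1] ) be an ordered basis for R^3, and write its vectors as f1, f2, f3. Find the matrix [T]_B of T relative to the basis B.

[[-2, -3, 0], [1, 0, 2], [1, -1, 0]]

The j-th column of [T]_B is [T(fj)]_B.
T(f1) = A f1 = [1, 3, -4] = -2f1 + f2 + f3, so column 1 is [-2, 1, 1].
Repeating for f2, f3 and assembling the columns gives [[-2, -3, 0], [1, 0, 2], [1, -1, 0]].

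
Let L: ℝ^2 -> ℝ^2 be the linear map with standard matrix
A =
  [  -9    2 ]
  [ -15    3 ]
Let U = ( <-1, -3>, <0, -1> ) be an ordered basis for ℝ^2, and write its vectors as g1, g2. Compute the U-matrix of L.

Let P have columns g1, g2. Then [L]_U = P^(-1) A P.
Here det P = 1, so P^(-1) is integer; computing A P first and then P^(-1)(A P) gives [[-3, 2], [3, -3]].

[[-3, 2], [3, -3]]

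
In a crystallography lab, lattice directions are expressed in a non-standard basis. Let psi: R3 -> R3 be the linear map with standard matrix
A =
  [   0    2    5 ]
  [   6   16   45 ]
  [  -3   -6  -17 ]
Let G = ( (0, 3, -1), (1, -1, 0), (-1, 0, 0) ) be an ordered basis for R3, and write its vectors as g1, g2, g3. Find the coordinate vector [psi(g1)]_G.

Column 1 of [psi]_G is the G-coordinate vector of psi(g1).
In standard coordinates psi(g1) = A g1 = (1, 3, -1).
Converting to G: (1, 3, -1) = g1 + 0·g2 - g3, so the coordinate vector is (1, 0, -1).

(1, 0, -1)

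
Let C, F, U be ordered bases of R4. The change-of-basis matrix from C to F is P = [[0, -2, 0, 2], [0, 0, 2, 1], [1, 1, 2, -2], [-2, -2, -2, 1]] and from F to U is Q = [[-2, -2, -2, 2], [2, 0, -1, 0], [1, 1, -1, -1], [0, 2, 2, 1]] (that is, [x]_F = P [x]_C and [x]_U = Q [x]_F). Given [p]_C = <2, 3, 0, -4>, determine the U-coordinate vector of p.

<-18, -41, -17, 4>

Composing the changes, [p]_U = Q P [p]_C.
Q P = [[-6, -2, -12, 0], [-1, -5, -2, 6], [1, -1, 2, 4], [0, 0, 6, -1]]; applying this to <2, 3, 0, -4> gives <-18, -41, -17, 4>.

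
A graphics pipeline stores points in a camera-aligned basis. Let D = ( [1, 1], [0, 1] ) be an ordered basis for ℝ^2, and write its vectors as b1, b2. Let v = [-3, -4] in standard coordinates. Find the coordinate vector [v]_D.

[-3, -1]

Write v = c_1 b1 + c_2 b2 and solve for the c_i.
System: c_1 + 0c_2 = -3, c_1 + c_2 = -4; solving gives c_1 = -3, c_2 = -1.
Check: -3b1 - b2 = [-3, -4].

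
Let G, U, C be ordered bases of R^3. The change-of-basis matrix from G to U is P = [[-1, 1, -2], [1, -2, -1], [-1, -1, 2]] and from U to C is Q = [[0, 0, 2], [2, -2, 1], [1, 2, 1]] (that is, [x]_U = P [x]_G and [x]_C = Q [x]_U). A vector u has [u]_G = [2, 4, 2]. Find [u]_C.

Apply P to get U-coordinates [-2, -8, -2], then Q to get C-coordinates.
The result is [u]_C = [-4, 10, -20].

[-4, 10, -20]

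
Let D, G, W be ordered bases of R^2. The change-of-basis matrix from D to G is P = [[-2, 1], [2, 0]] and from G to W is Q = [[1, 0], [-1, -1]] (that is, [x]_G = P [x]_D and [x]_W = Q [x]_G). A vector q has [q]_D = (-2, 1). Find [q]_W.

(5, -1)

First [q]_G = P [q]_D = (5, -4).
Then [q]_W = Q [q]_G = (5, -1).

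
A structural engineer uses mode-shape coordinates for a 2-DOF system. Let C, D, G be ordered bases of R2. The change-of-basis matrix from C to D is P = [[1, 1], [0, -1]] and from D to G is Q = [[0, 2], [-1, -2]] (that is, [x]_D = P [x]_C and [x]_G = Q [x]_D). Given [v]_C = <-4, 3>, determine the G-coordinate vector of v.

<-6, 7>

Apply P to get D-coordinates <-1, -3>, then Q to get G-coordinates.
The result is [v]_G = <-6, 7>.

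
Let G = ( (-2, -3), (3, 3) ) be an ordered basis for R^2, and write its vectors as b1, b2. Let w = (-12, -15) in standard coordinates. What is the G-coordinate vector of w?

[w]_G is the unique c with M c = w, where M has columns b1, b2.
System: -2c_1 + 3c_2 = -12, -3c_1 + 3c_2 = -15; solving gives c_1 = 3, c_2 = -2.
Check: 3b1 - 2b2 = (-12, -15).

(3, -2)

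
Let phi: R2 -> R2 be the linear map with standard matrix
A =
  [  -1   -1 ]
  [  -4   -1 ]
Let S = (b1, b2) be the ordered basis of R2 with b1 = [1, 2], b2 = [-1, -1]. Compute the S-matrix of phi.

With P the matrix whose columns are b1, b2, [phi]_S = P^(-1) A P.
Column by column: phi(b1) = A b1 = [-3, -6]; its S-coordinates [-3, 0] give column 1.
Continuing for each basis vector yields [phi]_S = [[-3, 3], [0, 1]].

[[-3, 3], [0, 1]]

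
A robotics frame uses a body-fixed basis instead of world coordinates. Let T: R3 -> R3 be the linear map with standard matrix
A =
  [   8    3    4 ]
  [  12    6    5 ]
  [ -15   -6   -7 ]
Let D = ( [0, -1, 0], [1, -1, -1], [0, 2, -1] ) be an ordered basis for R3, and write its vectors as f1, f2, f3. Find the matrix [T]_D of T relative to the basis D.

The j-th column of [T]_D is [T(fj)]_D.
T(f1) = A f1 = [-3, -6, 6] = 3f1 - 3f2 - 3f3, so column 1 is [3, -3, -3].
Repeating for f2, f3 and assembling the columns gives [[3, 0, -3], [-3, 1, 2], [-3, 1, 3]].

[[3, 0, -3], [-3, 1, 2], [-3, 1, 3]]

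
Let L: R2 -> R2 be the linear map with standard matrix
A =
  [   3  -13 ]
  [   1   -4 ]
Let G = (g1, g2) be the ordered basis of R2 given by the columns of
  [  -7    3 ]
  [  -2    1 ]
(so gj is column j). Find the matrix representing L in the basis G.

Let P have columns g1, g2. Then [L]_G = P^(-1) A P.
Here det P = -1, so P^(-1) is integer; computing A P first and then P^(-1)(A P) gives [[-2, 1], [-3, 1]].

[[-2, 1], [-3, 1]]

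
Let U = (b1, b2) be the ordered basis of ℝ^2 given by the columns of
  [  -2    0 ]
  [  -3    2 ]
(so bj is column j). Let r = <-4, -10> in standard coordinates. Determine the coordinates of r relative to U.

We seek scalars with c_1 b1 + c_2 b2 = r; equivalently solve M c = r where the columns of M are b1, b2.
System: -2c_1 + 0c_2 = -4, -3c_1 + 2c_2 = -10; solving gives c_1 = 2, c_2 = -2.
Check: 2b1 - 2b2 = <-4, -10>.

<2, -2>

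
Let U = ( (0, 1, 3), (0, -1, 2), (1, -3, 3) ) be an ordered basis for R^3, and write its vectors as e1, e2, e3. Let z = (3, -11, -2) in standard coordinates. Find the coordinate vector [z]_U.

We seek scalars with c_1 e1 + ... + c_3 e3 = z; equivalently solve M c = z where the columns of M are e1, ..., e3.
Solving this 3x3 system gives c = (-3, -1, 3).
Check: -3e1 - e2 + 3e3 = (3, -11, -2).

(-3, -1, 3)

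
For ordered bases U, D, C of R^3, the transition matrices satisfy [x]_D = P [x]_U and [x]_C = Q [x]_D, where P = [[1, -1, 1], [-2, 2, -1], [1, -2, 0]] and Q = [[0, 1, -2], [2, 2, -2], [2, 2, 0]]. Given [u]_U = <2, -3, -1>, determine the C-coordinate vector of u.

First [u]_D = P [u]_U = <4, -9, 8>.
Then [u]_C = Q [u]_D = <-25, -26, -10>.

<-25, -26, -10>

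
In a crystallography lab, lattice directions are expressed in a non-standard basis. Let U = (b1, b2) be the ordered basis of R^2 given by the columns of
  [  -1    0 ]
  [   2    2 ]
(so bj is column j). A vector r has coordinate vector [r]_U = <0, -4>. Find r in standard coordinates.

The coordinates say r = 0·b1 - 4b2; adding the scaled basis vectors gives <0, -8>.

<0, -8>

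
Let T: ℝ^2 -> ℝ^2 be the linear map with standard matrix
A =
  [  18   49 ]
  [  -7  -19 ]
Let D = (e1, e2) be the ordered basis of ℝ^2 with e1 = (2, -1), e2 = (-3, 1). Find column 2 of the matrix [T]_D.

(-1, 1)

Column 2 of [T]_D is the D-coordinate vector of T(e2).
In standard coordinates T(e2) = A e2 = (-5, 2).
Converting to D: (-5, 2) = -e1 + e2, so the coordinate vector is (-1, 1).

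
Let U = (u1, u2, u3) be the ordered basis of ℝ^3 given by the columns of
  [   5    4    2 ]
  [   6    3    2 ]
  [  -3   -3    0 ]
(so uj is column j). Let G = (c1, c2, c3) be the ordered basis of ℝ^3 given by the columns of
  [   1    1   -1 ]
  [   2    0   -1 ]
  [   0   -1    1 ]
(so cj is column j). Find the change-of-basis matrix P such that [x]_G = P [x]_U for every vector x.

Let M have columns uj and N have columns cj. Then for every x, N [x]_G = x = M [x]_U, so P = N^(-1) M.
Since det N = -1, N^(-1) has integer entries; multiplying gives P = [[2, 1, 2], [1, 2, 2], [-2, -1, 2]].

[[2, 1, 2], [1, 2, 2], [-2, -1, 2]]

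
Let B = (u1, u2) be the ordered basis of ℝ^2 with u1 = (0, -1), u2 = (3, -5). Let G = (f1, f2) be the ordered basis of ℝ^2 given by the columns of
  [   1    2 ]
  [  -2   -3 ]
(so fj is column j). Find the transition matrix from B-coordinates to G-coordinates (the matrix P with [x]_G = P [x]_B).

Take x = uj: its B-coordinates are the j-th standard unit vector, so P e_j — column j of P — equals [uj]_G.
u1 = 2f1 - f2, giving column 1 = (2, -1); repeating for each j gives P = [[2, 1], [-1, 1]].

[[2, 1], [-1, 1]]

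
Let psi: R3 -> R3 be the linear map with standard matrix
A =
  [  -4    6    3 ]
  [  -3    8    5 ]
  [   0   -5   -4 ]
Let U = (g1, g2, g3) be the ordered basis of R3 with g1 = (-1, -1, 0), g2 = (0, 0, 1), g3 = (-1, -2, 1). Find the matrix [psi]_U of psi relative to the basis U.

The j-th column of [psi]_U is [psi(gj)]_U.
psi(g1) = A g1 = (-2, -5, 5) = -g1 + 2g2 + 3g3, so column 1 is (-1, 2, 3).
Repeating for g2, g3 and assembling the columns gives [[-1, -1, 2], [2, -2, 3], [3, -2, 3]].

[[-1, -1, 2], [2, -2, 3], [3, -2, 3]]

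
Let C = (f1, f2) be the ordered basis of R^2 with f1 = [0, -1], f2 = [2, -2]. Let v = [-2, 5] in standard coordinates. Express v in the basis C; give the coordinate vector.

[-3, -1]

[v]_C is the unique c with M c = v, where M has columns f1, f2.
System: 0c_1 + 2c_2 = -2, -c_1 - 2c_2 = 5; solving gives c_1 = -3, c_2 = -1.
Check: -3f1 - f2 = [-2, 5].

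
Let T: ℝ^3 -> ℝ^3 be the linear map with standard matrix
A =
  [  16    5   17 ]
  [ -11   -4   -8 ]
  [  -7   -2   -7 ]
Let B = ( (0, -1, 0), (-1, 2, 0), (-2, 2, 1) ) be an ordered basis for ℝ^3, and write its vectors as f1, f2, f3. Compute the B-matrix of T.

[[2, 3, -2], [1, 0, -1], [2, 3, 3]]

The j-th column of [T]_B is [T(fj)]_B.
T(f1) = A f1 = (-5, 4, 2) = 2f1 + f2 + 2f3, so column 1 is (2, 1, 2).
Repeating for f2, f3 and assembling the columns gives [[2, 3, -2], [1, 0, -1], [2, 3, 3]].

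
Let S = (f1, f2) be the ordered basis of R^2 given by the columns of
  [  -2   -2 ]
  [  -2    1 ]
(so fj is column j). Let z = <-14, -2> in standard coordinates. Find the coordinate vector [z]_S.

We seek scalars with c_1 f1 + c_2 f2 = z; equivalently solve M c = z where the columns of M are f1, f2.
System: -2c_1 - 2c_2 = -14, -2c_1 + c_2 = -2; solving gives c_1 = 3, c_2 = 4.
Check: 3f1 + 4f2 = <-14, -2>.

<3, 4>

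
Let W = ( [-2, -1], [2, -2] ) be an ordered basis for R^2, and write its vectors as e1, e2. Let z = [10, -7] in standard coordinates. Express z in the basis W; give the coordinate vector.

Write z = c_1 e1 + c_2 e2 and solve for the c_i.
System: -2c_1 + 2c_2 = 10, -c_1 - 2c_2 = -7; solving gives c_1 = -1, c_2 = 4.
Check: -e1 + 4e2 = [10, -7].

[-1, 4]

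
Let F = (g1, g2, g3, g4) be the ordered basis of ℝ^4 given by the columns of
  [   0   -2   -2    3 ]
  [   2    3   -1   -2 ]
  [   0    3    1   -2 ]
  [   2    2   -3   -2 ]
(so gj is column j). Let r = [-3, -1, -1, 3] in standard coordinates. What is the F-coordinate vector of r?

[-1, -2, -1, -3]

[r]_F is the unique c with M c = r, where M has columns g1, ..., g4.
Gaussian elimination on [M | r] yields c = (-1, -2, -1, -3).
Check: -g1 - 2g2 - g3 - 3g4 = [-3, -1, -1, 3].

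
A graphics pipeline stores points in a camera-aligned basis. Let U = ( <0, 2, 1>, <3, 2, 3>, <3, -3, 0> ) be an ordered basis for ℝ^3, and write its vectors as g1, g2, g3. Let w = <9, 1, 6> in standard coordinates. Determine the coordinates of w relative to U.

Write w = c_1 g1 + ... + c_3 g3 and solve for the c_i.
Row-reducing the augmented matrix [M | w] gives c = (0, 2, 1).
Check: 0·g1 + 2g2 + g3 = <9, 1, 6>.

<0, 2, 1>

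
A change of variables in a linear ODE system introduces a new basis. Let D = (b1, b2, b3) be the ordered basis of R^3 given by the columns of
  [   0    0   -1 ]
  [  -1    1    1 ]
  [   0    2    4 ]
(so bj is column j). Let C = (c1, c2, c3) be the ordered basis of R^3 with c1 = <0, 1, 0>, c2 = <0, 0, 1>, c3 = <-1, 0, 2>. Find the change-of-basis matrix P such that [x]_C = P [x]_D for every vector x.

[[-1, 1, 1], [0, 2, 2], [0, 0, 1]]

Let M have columns bj and N have columns cj. Then for every x, N [x]_C = x = M [x]_D, so P = N^(-1) M.
Since det N = -1, N^(-1) has integer entries; multiplying gives P = [[-1, 1, 1], [0, 2, 2], [0, 0, 1]].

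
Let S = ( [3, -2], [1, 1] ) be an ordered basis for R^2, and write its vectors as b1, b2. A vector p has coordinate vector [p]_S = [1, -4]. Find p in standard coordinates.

By definition p = b1 - 4b2.
Summing componentwise gives [-1, -6].

[-1, -6]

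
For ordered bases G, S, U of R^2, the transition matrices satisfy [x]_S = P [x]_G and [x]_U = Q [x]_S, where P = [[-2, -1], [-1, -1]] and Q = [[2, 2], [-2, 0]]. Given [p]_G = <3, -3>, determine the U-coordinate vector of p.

Composing the changes, [p]_U = Q P [p]_G.
Q P = [[-6, -4], [4, 2]]; applying this to <3, -3> gives <-6, 6>.

<-6, 6>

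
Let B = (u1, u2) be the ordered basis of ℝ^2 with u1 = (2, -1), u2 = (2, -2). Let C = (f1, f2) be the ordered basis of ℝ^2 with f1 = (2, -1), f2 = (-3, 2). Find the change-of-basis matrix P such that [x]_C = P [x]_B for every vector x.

[[1, -2], [0, -2]]

Take x = uj: its B-coordinates are the j-th standard unit vector, so P e_j — column j of P — equals [uj]_C.
u1 = f1 + 0·f2, giving column 1 = (1, 0); repeating for each j gives P = [[1, -2], [0, -2]].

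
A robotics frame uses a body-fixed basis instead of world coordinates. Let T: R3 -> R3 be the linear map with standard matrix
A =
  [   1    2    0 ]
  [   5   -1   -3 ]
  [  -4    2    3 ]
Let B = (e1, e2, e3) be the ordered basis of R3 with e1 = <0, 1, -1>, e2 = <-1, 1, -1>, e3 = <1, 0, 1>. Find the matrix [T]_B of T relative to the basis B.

[[3, -2, 2], [-1, -1, 0], [1, 0, 1]]

With P the matrix whose columns are e1, ..., e3, [T]_B = P^(-1) A P.
Column by column: T(e1) = A e1 = <2, 2, -1>; its B-coordinates <3, -1, 1> give column 1.
Continuing for each basis vector yields [T]_B = [[3, -2, 2], [-1, -1, 0], [1, 0, 1]].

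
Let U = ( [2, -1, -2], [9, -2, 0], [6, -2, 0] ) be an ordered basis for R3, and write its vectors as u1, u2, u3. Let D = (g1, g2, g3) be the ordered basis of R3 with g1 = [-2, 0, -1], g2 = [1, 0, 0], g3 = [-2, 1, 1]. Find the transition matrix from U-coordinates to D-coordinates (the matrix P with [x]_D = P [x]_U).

Let M have columns uj and N have columns gj. Then for every x, N [x]_D = x = M [x]_U, so P = N^(-1) M.
Since det N = -1, N^(-1) has integer entries; multiplying gives P = [[1, -2, -2], [2, 1, -2], [-1, -2, -2]].

[[1, -2, -2], [2, 1, -2], [-1, -2, -2]]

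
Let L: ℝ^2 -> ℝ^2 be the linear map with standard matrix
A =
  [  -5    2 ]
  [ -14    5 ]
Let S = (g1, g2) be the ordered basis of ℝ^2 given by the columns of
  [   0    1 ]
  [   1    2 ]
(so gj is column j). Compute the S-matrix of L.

[[1, -2], [2, -1]]

With P the matrix whose columns are g1, g2, [L]_S = P^(-1) A P.
Column by column: L(g1) = A g1 = (2, 5); its S-coordinates (1, 2) give column 1.
Continuing for each basis vector yields [L]_S = [[1, -2], [2, -1]].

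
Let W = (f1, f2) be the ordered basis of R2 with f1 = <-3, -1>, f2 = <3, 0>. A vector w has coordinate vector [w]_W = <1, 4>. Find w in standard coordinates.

<9, -1>

By definition w = f1 + 4f2.
Summing componentwise gives <9, -1>.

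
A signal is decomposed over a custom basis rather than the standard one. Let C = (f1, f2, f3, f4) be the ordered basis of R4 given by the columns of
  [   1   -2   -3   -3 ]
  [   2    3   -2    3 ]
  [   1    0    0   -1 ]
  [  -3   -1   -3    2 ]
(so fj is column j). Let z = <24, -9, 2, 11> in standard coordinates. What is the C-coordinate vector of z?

<-1, -2, -4, -3>

We seek scalars with c_1 f1 + ... + c_4 f4 = z; equivalently solve M c = z where the columns of M are f1, ..., f4.
Gaussian elimination on [M | z] yields c = (-1, -2, -4, -3).
Check: -f1 - 2f2 - 4f3 - 3f4 = <24, -9, 2, 11>.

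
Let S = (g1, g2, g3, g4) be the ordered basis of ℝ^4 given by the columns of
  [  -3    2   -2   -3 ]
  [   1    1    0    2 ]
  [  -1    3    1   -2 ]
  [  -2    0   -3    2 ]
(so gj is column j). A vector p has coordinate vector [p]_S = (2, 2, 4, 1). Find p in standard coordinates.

(-13, 6, 6, -14)

p = M [p]_S, where M has columns g1, ..., g4.
Carrying out the matrix-vector product, p = (-13, 6, 6, -14).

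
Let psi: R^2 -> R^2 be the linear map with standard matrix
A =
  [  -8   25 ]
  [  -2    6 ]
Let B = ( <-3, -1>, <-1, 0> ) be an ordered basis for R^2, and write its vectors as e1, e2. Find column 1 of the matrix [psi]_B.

Compute psi(e1) = A e1 = <-1, 0> in standard coordinates.
Then write this in B-coordinates: solve for y in y_1 e1 + y_2 e2 = <-1, 0>.
This gives y = <0, 1>, which is column 1 of [psi]_B.

<0, 1>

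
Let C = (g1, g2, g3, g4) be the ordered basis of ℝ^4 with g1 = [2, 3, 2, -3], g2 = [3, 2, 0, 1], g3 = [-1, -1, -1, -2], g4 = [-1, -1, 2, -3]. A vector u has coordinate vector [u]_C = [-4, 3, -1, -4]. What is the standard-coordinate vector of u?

[6, -1, -15, 29]

The coordinates say u = -4g1 + 3g2 - g3 - 4g4; adding the scaled basis vectors gives [6, -1, -15, 29].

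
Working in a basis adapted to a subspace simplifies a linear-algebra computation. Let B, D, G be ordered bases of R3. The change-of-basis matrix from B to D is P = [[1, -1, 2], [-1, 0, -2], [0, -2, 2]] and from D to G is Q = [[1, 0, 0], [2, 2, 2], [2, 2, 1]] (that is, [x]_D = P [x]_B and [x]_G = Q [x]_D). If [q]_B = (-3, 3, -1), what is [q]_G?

(-8, -22, -14)

Composing the changes, [q]_G = Q P [q]_B.
Q P = [[1, -1, 2], [0, -6, 4], [0, -4, 2]]; applying this to (-3, 3, -1) gives (-8, -22, -14).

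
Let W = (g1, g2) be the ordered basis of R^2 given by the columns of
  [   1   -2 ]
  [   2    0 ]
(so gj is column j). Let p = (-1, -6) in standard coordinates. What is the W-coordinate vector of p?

(-3, -1)

Write p = c_1 g1 + c_2 g2 and solve for the c_i.
System: c_1 - 2c_2 = -1, 2c_1 + 0c_2 = -6; solving gives c_1 = -3, c_2 = -1.
Check: -3g1 - g2 = (-1, -6).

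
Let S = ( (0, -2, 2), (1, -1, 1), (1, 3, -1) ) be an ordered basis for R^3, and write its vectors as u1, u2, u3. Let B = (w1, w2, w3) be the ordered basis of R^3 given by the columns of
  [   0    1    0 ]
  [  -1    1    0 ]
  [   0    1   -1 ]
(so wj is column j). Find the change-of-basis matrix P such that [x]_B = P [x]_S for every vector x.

[[2, 2, -2], [0, 1, 1], [-2, 0, 2]]

Column j of P is [uj]_B, since P maps S-coordinates to B-coordinates.
Expressing u1 in B: u1 = 2w1 + 0·w2 - 2w3, so column 1 of P is (2, 0, -2).
Doing the same for each uj gives P = [[2, 2, -2], [0, 1, 1], [-2, 0, 2]].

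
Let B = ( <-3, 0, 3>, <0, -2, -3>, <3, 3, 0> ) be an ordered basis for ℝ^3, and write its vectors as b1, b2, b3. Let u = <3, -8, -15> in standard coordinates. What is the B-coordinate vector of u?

<-1, 4, 0>

We seek scalars with c_1 b1 + ... + c_3 b3 = u; equivalently solve M c = u where the columns of M are b1, ..., b3.
Solving this 3x3 system gives c = (-1, 4, 0).
Check: -b1 + 4b2 + 0·b3 = <3, -8, -15>.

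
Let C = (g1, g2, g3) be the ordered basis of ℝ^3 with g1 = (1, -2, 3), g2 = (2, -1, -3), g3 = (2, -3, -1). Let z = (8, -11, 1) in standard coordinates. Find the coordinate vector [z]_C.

(2, 1, 2)

Write z = c_1 g1 + ... + c_3 g3 and solve for the c_i.
Gaussian elimination on [M | z] yields c = (2, 1, 2).
Check: 2g1 + g2 + 2g3 = (8, -11, 1).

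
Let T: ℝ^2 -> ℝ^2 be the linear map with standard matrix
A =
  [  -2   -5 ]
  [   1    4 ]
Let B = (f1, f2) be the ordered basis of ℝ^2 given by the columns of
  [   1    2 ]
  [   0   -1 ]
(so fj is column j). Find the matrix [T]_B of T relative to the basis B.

[[0, -3], [-1, 2]]

The j-th column of [T]_B is [T(fj)]_B.
T(f1) = A f1 = <-2, 1> = 0·f1 - f2, so column 1 is <0, -1>.
Repeating for f2 and assembling the columns gives [[0, -3], [-1, 2]].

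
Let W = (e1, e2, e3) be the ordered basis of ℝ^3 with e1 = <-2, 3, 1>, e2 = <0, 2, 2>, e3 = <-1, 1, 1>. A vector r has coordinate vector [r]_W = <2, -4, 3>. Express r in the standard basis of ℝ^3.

The coordinates say r = 2e1 - 4e2 + 3e3; adding the scaled basis vectors gives <-7, 1, -3>.

<-7, 1, -3>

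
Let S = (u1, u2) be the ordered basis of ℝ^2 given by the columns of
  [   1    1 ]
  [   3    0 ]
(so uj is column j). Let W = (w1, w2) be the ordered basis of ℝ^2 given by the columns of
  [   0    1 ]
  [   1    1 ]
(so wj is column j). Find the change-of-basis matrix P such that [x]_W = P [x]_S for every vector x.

Take x = uj: its S-coordinates are the j-th standard unit vector, so P e_j — column j of P — equals [uj]_W.
u1 = 2w1 + w2, giving column 1 = (2, 1); repeating for each j gives P = [[2, -1], [1, 1]].

[[2, -1], [1, 1]]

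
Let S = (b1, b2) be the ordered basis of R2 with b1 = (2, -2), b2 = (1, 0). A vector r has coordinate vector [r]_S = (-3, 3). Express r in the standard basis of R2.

r = M [r]_S, where M has columns b1, b2.
Carrying out the matrix-vector product, r = (-3, 6).

(-3, 6)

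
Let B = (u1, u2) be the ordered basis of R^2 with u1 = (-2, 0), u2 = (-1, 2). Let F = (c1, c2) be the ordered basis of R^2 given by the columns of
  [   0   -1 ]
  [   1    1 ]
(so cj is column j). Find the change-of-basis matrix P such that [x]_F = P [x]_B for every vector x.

Take x = uj: its B-coordinates are the j-th standard unit vector, so P e_j — column j of P — equals [uj]_F.
u1 = -2c1 + 2c2, giving column 1 = (-2, 2); repeating for each j gives P = [[-2, 1], [2, 1]].

[[-2, 1], [2, 1]]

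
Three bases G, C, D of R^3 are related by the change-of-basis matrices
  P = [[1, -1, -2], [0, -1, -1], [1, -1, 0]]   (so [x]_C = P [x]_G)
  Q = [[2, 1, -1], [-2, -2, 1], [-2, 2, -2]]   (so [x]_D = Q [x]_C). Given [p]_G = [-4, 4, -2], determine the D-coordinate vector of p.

Composing the changes, [p]_D = Q P [p]_G.
Q P = [[1, -2, -5], [-1, 3, 6], [-4, 2, 2]]; applying this to [-4, 4, -2] gives [-2, 4, 20].

[-2, 4, 20]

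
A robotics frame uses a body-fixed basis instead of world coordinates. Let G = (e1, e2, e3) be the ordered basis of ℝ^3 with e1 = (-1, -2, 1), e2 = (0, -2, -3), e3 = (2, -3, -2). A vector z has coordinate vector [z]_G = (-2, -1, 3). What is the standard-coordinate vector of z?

z = M [z]_G, where M has columns e1, ..., e3.
Carrying out the matrix-vector product, z = (8, -3, -5).

(8, -3, -5)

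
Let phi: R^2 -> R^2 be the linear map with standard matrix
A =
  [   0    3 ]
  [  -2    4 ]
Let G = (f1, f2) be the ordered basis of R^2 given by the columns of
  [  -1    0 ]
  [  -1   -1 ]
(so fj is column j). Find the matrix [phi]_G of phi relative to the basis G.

[[3, 3], [-1, 1]]

The j-th column of [phi]_G is [phi(fj)]_G.
phi(f1) = A f1 = <-3, -2> = 3f1 - f2, so column 1 is <3, -1>.
Repeating for f2 and assembling the columns gives [[3, 3], [-1, 1]].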